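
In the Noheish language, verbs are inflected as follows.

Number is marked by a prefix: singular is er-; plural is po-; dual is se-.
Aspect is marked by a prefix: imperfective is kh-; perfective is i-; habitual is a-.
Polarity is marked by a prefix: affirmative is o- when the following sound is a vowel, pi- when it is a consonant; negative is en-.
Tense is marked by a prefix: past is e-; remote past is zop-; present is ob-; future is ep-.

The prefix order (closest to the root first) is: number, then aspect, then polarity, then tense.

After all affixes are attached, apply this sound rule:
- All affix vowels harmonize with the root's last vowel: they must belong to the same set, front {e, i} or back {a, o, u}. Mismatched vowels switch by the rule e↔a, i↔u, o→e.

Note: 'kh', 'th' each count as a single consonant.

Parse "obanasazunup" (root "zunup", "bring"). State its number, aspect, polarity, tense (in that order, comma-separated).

dual, habitual, negative, present

Segment: ob-en-a-se-zunup.
number: se- → dual.
aspect: a- → habitual.
polarity: en- → negative.
tense: ob- → present.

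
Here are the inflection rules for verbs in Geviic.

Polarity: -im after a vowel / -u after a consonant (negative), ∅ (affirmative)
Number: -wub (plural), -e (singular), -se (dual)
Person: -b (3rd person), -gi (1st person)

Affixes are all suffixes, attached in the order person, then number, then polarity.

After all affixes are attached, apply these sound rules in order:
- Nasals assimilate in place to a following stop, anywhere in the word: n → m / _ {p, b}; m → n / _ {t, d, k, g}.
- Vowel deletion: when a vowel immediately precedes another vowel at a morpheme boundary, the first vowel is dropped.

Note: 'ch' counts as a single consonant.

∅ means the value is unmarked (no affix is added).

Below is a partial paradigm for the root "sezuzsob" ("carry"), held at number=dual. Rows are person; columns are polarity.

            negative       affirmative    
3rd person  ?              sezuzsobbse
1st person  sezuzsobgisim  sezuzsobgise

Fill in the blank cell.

Attach person 3rd person -b → sezuzsobb.
Attach number dual -se → sezuzsobbse.
Attach polarity negative -im (after vowel 'e') → sezuzsobbseim.
Nasal assimilation: no change.
Apply vowel deletion: sezuzsobbseim → sezuzsobbsim.

sezuzsobbsim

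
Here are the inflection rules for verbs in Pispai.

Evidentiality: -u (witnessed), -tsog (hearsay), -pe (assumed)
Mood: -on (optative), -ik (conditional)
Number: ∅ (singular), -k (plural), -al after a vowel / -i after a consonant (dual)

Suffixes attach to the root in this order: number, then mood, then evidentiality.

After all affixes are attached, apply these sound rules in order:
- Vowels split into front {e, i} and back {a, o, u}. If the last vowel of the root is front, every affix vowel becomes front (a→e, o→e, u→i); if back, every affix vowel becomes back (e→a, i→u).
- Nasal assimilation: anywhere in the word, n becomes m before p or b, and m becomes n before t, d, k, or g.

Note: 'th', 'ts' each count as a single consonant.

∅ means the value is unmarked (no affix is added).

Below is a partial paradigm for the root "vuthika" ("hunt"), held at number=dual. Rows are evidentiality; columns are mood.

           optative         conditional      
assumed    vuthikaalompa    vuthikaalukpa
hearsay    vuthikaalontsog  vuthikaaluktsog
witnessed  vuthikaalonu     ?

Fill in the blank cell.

Attach number dual -al (after vowel 'a') → vuthikaal.
Attach mood conditional -ik → vuthikaalik.
Attach evidentiality witnessed -u → vuthikaaliku.
Apply vowel harmony: vuthikaaliku → vuthikaaluku.
Nasal assimilation: no change.

vuthikaaluku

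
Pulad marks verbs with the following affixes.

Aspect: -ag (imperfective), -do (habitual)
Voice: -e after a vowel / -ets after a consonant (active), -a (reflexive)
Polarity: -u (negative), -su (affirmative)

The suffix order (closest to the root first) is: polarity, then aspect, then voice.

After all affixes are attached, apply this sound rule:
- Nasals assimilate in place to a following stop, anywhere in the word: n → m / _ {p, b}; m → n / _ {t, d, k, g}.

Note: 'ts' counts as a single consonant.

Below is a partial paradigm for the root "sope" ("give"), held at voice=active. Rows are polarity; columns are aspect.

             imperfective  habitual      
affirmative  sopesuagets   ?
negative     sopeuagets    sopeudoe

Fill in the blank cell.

Attach polarity affirmative -su → sopesu.
Attach aspect habitual -do → sopesudo.
Attach voice active -e (after vowel 'o') → sopesudoe.
Nasal assimilation: no change.

sopesudoe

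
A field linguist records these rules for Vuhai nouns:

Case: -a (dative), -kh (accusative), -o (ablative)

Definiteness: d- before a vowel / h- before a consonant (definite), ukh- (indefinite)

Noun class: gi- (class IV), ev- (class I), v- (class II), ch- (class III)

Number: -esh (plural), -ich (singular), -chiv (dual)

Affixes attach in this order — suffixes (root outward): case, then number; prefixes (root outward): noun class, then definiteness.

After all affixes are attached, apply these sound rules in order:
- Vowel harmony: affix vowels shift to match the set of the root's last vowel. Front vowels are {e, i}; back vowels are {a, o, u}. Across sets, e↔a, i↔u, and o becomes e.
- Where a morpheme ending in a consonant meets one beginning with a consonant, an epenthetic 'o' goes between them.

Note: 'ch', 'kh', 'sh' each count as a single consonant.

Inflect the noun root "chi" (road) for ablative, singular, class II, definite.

Attach noun class class II v- → vchi.
Attach case ablative -o → vchio.
Attach definiteness definite h- (before consonant 'v') → hvchio.
Attach number singular -ich → hvchioich.
Apply vowel harmony: hvchioich → hvchieich.
Apply epenthesis: hvchieich → hovochieich.

hovochieich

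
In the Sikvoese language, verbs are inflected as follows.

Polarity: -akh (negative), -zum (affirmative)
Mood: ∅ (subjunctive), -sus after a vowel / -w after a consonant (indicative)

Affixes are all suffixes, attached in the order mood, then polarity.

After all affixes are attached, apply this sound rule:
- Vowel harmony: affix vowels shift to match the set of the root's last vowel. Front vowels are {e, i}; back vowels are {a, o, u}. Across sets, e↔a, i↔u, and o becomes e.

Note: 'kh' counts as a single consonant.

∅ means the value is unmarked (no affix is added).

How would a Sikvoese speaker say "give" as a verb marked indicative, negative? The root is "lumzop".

Attach mood indicative -w (after consonant 'p') → lumzopw.
Attach polarity negative -akh → lumzopwakh.
Vowel harmony: no change.

lumzopwakh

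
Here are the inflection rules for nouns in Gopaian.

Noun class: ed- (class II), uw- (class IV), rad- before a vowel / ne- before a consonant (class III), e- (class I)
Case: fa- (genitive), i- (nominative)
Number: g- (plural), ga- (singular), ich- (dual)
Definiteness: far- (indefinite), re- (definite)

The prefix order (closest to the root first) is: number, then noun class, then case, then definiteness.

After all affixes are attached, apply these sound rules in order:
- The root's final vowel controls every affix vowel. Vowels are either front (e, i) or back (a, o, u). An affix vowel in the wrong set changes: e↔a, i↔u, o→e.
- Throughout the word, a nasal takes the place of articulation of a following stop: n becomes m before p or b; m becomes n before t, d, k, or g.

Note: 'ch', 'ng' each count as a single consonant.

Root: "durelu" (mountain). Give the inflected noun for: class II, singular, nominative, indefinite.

Attach number singular ga- → gadurelu.
Attach noun class class II ed- → edgadurelu.
Attach case nominative i- → iedgadurelu.
Attach definiteness indefinite far- → fariedgadurelu.
Apply vowel harmony: fariedgadurelu → faruadgadurelu.
Nasal assimilation: no change.

faruadgadurelu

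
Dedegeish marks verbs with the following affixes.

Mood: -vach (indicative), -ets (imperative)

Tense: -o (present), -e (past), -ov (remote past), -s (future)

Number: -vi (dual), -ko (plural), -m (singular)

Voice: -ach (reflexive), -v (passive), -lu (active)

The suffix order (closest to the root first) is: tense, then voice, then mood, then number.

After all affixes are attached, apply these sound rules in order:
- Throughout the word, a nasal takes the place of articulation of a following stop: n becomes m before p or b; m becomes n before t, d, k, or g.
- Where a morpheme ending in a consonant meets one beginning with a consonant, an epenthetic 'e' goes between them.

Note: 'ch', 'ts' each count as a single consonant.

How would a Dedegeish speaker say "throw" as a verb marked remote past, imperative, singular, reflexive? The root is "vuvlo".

Attach tense remote past -ov → vuvloov.
Attach voice reflexive -ach → vuvloovach.
Attach mood imperative -ets → vuvloovachets.
Attach number singular -m → vuvloovachetsm.
Nasal assimilation: no change.
Apply epenthesis: vuvloovachetsm → vuvloovachetsem.

vuvloovachetsem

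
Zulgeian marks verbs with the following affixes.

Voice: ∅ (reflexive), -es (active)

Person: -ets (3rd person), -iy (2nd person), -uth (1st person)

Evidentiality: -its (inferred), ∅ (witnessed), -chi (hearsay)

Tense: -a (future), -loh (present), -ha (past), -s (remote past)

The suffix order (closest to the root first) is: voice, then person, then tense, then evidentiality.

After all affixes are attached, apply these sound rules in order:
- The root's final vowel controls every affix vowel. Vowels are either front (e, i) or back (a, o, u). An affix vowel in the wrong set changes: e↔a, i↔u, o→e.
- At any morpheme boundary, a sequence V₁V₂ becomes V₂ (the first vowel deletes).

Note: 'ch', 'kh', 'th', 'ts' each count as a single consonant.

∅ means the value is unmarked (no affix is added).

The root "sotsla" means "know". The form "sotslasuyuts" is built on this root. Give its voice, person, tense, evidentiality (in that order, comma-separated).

Segment: sotsla-es-iy-a-its.
voice: -es → active.
person: -iy → 2nd person.
tense: -a → future.
evidentiality: -its → inferred.

active, 2nd person, future, inferred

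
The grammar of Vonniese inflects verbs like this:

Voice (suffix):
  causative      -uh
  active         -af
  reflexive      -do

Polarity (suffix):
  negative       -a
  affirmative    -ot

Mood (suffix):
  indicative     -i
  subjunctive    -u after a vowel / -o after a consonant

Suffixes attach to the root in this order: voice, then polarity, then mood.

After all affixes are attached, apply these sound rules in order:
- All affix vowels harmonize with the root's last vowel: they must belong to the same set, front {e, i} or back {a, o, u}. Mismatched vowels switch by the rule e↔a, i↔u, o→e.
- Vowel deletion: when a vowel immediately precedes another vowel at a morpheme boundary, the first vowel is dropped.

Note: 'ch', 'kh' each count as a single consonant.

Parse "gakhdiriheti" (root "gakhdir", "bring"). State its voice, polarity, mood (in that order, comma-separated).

causative, affirmative, indicative

Segment: gakhdir-uh-ot-i.
voice: -uh → causative.
polarity: -ot → affirmative.
mood: -i → indicative.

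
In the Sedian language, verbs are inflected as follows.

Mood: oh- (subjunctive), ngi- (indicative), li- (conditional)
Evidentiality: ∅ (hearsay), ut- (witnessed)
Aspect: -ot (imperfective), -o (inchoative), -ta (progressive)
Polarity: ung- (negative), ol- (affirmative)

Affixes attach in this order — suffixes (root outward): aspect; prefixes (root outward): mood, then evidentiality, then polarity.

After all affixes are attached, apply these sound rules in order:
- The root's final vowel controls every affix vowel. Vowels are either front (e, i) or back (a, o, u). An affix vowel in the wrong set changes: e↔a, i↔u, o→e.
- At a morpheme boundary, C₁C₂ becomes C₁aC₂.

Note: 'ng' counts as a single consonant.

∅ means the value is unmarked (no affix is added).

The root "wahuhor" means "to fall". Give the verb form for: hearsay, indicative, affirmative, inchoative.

Attach mood indicative ngi- → ngiwahuhor.
Attach aspect inchoative -o → ngiwahuhoro.
evidentiality = hearsay: zero marking, form stays ngiwahuhoro.
Attach polarity affirmative ol- → olngiwahuhoro.
Apply vowel harmony: olngiwahuhoro → olnguwahuhoro.
Apply epenthesis: olnguwahuhoro → olanguwahuhoro.

olanguwahuhoro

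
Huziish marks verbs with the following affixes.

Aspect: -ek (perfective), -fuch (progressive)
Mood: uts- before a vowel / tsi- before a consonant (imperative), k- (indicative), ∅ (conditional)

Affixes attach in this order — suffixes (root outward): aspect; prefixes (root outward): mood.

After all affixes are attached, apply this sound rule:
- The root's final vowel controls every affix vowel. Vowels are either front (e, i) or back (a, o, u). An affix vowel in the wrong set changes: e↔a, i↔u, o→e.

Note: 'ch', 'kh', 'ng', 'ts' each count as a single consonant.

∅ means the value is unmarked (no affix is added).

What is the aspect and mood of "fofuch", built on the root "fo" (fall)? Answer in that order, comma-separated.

progressive, conditional

Segment: fo-fuch.
aspect: -fuch → progressive.
mood: ∅ → conditional.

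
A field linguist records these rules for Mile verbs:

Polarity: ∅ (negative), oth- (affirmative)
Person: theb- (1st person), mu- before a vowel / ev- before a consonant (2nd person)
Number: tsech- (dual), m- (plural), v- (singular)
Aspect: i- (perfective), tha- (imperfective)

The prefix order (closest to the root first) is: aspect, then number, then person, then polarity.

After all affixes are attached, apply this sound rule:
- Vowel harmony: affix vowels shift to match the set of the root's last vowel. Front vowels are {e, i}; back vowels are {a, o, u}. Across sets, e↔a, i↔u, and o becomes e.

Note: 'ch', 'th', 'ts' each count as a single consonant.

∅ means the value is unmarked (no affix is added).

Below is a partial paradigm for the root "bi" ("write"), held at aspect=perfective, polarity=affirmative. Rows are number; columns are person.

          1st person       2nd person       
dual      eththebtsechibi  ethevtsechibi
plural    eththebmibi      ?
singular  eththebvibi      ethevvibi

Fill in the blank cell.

Attach aspect perfective i- → ibi.
Attach number plural m- → mibi.
Attach person 2nd person ev- (before consonant 'm') → evmibi.
Attach polarity affirmative oth- → othevmibi.
Apply vowel harmony: othevmibi → ethevmibi.

ethevmibi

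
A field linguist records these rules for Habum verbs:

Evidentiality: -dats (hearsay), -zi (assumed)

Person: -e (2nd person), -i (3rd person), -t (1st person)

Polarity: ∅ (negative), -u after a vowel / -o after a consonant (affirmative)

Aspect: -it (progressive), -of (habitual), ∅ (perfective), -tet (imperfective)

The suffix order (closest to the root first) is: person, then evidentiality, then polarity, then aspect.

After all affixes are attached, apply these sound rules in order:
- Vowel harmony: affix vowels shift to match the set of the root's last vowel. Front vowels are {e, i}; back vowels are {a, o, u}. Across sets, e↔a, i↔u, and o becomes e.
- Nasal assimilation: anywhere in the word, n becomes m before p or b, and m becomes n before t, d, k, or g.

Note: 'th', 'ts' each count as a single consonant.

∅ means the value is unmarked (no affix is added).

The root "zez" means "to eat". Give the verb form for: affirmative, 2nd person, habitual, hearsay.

Attach person 2nd person -e → zeze.
Attach evidentiality hearsay -dats → zezedats.
Attach polarity affirmative -o (after consonant 'ts') → zezedatso.
Attach aspect habitual -of → zezedatsoof.
Apply vowel harmony: zezedatsoof → zezedetseef.
Nasal assimilation: no change.

zezedetseef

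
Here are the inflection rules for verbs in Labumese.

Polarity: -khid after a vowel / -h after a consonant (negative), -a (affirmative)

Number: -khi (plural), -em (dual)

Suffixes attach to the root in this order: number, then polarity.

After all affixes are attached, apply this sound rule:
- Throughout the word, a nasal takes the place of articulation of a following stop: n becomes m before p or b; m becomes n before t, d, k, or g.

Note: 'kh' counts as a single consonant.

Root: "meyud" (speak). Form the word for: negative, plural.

Attach number plural -khi → meyudkhi.
Attach polarity negative -khid (after vowel 'i') → meyudkhikhid.
Nasal assimilation: no change.

meyudkhikhid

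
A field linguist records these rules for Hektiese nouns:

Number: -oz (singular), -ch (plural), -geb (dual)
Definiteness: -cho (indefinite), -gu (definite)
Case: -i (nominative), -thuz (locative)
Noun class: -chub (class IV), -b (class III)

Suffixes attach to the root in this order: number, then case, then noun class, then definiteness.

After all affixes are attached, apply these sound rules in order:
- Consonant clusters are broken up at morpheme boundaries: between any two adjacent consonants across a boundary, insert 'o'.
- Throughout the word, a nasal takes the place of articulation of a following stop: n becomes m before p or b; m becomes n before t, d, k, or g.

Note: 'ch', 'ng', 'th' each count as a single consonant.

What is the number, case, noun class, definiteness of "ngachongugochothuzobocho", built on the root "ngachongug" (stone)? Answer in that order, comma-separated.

Segment: ngachongug-ch-thuz-b-cho.
number: -ch → plural.
case: -thuz → locative.
noun class: -b → class III.
definiteness: -cho → indefinite.

plural, locative, class III, indefinite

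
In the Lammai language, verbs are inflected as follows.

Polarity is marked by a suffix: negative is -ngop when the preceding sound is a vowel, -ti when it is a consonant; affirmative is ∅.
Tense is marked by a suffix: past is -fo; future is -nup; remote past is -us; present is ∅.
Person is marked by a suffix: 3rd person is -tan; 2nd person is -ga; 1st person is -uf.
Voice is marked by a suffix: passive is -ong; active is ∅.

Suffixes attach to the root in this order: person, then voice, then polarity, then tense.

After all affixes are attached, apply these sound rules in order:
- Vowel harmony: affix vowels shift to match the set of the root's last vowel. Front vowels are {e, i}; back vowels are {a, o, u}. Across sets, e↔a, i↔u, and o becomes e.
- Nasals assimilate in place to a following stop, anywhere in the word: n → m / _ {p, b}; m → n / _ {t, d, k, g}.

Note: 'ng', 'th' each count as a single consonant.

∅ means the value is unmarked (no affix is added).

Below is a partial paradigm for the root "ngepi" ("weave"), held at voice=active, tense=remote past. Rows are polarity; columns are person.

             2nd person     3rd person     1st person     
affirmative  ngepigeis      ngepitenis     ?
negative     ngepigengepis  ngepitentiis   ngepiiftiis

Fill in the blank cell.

ngepiifis

Attach person 1st person -uf → ngepiuf.
voice = active: zero marking, form stays ngepiuf.
polarity = affirmative: zero marking, form stays ngepiuf.
Attach tense remote past -us → ngepiufus.
Apply vowel harmony: ngepiufus → ngepiifis.
Nasal assimilation: no change.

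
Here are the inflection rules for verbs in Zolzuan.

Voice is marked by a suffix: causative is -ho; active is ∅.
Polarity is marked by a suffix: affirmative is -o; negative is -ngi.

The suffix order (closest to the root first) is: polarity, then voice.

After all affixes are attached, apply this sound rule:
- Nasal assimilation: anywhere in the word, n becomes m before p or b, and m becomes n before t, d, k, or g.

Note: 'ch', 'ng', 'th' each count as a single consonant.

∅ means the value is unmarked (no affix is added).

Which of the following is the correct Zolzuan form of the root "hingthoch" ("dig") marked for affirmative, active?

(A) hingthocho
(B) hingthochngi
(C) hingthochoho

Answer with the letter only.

A

Attach polarity affirmative -o → hingthocho.
voice = active: zero marking, form stays hingthocho.
Nasal assimilation: no change.
So the correct form is hingthocho, option (A).
(B) hingthochngi is wrong: it uses negative instead of affirmative for polarity.
(C) hingthochoho is wrong: it uses causative instead of active for voice.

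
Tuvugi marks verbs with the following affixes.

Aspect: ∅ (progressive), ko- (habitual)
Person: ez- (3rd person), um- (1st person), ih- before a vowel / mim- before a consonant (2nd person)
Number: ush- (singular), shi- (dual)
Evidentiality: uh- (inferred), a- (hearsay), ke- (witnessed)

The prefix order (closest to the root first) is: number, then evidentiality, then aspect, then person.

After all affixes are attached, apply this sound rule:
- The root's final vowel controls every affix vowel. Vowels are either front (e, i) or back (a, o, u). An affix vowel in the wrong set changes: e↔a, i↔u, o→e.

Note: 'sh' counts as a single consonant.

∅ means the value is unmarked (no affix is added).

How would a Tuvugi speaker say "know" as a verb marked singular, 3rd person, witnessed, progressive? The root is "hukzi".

ezkeishhukzi

Attach number singular ush- → ushhukzi.
Attach evidentiality witnessed ke- → keushhukzi.
aspect = progressive: zero marking, form stays keushhukzi.
Attach person 3rd person ez- → ezkeushhukzi.
Apply vowel harmony: ezkeushhukzi → ezkeishhukzi.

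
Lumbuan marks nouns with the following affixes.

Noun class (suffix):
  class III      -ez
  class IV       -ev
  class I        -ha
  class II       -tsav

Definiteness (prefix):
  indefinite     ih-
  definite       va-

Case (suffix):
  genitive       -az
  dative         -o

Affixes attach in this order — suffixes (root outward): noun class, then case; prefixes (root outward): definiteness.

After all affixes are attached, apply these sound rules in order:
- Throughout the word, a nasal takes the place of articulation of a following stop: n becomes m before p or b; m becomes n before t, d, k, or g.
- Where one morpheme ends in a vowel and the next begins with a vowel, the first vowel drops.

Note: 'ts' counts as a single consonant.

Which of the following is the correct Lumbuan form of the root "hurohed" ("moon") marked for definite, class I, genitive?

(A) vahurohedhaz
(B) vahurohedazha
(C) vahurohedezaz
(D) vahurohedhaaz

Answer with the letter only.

Attach noun class class I -ha → hurohedha.
Attach definiteness definite va- → vahurohedha.
Attach case genitive -az → vahurohedhaaz.
Nasal assimilation: no change.
Apply vowel deletion: vahurohedhaaz → vahurohedhaz.
So the correct form is vahurohedhaz, option (A).
(D) vahurohedhaaz is wrong: it fails to apply the sound rule(s).
(B) vahurohedazha is wrong: it has the affixes in the wrong order.
(C) vahurohedezaz is wrong: it uses class III instead of class I for noun class.

A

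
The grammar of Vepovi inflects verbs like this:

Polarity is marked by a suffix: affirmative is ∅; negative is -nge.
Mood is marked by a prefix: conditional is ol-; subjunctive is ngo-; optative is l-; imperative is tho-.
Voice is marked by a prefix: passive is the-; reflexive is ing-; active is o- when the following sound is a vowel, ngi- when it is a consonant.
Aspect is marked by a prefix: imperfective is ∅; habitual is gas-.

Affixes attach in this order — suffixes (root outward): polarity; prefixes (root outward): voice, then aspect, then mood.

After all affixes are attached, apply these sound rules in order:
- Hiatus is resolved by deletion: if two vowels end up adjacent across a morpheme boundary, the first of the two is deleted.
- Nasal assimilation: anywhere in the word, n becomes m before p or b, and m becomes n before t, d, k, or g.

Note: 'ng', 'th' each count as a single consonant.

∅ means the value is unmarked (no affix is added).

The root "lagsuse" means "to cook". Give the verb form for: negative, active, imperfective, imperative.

thongilagsusenge

Attach voice active ngi- (before consonant 'l') → ngilagsuse.
aspect = imperfective: zero marking, form stays ngilagsuse.
Attach polarity negative -nge → ngilagsusenge.
Attach mood imperative tho- → thongilagsusenge.
Vowel deletion: no change.
Nasal assimilation: no change.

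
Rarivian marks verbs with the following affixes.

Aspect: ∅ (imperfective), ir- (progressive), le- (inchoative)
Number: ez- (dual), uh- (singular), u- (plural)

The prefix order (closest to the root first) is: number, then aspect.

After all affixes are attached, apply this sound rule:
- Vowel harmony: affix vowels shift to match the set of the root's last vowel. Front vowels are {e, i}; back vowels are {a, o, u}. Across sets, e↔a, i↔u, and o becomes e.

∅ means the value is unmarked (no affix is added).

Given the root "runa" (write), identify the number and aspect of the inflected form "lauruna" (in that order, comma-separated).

Segment: le-u-runa.
number: u- → plural.
aspect: le- → inchoative.

plural, inchoative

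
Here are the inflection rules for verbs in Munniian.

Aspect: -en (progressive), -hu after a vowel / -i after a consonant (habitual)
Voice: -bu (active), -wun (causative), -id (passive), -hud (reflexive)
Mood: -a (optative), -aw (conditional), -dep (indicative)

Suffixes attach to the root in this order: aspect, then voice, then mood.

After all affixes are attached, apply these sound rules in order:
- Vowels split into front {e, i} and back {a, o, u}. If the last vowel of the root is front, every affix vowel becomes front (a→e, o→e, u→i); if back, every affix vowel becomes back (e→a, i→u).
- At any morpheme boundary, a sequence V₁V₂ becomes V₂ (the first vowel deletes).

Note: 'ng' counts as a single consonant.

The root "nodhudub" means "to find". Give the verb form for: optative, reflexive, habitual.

Attach aspect habitual -i (after consonant 'b') → nodhudubi.
Attach voice reflexive -hud → nodhudubihud.
Attach mood optative -a → nodhudubihuda.
Apply vowel harmony: nodhudubihuda → nodhudubuhuda.
Vowel deletion: no change.

nodhudubuhuda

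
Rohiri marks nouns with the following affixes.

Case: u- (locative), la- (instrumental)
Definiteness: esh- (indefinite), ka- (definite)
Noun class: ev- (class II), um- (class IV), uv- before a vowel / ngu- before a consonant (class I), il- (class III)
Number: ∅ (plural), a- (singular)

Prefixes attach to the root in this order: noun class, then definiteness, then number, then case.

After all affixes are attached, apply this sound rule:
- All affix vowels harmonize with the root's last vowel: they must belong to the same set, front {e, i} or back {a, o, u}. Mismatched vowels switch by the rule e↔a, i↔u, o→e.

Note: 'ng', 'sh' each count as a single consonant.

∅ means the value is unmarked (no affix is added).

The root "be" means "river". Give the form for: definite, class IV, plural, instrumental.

Attach noun class class IV um- → umbe.
Attach definiteness definite ka- → kaumbe.
number = plural: zero marking, form stays kaumbe.
Attach case instrumental la- → lakaumbe.
Apply vowel harmony: lakaumbe → lekeimbe.

lekeimbe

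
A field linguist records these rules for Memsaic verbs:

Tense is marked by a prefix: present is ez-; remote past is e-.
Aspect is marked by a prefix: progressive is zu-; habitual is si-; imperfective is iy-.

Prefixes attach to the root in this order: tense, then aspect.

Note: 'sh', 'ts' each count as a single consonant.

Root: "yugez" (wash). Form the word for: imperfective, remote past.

Attach tense remote past e- → eyugez.
Attach aspect imperfective iy- → iyeyugez.

iyeyugez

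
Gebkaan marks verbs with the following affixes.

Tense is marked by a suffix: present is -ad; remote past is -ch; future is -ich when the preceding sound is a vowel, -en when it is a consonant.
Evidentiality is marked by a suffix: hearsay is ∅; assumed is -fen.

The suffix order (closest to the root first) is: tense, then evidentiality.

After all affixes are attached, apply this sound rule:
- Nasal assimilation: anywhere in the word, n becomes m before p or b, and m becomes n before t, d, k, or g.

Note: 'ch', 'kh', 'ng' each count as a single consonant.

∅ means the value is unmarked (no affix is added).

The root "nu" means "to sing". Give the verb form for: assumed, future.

nuichfen

Attach tense future -ich (after vowel 'u') → nuich.
Attach evidentiality assumed -fen → nuichfen.
Nasal assimilation: no change.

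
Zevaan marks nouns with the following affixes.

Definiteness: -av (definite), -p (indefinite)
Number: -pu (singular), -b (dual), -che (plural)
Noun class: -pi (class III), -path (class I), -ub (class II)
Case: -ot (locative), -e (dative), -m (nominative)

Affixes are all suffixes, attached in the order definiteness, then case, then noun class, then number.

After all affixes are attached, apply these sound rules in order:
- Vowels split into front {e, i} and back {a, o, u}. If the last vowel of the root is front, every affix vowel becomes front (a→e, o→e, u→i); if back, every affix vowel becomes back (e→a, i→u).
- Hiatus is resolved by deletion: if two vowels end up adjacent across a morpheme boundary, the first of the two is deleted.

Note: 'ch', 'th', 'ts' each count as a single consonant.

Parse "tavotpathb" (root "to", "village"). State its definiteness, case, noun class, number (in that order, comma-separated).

definite, locative, class I, dual

Segment: to-av-ot-path-b.
definiteness: -av → definite.
case: -ot → locative.
noun class: -path → class I.
number: -b → dual.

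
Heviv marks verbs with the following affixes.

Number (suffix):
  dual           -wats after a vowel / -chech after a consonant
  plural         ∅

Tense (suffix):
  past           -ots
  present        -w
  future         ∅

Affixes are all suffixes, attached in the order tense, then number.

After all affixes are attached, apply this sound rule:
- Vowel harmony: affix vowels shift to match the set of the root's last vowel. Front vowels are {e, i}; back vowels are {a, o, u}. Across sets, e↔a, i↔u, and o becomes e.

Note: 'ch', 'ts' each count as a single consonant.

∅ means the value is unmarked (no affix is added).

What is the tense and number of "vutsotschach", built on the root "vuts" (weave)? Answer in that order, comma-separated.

Segment: vuts-ots-chech.
tense: -ots → past.
number: -wats/chech → dual.

past, dual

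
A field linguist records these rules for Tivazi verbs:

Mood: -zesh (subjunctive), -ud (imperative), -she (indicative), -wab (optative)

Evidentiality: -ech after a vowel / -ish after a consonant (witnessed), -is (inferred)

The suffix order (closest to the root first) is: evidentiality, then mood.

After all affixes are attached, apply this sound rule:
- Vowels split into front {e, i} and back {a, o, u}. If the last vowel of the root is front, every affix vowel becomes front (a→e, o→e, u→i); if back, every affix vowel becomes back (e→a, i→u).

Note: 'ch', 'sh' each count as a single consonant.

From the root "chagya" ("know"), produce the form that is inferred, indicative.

Attach evidentiality inferred -is → chagyais.
Attach mood indicative -she → chagyaisshe.
Apply vowel harmony: chagyaisshe → chagyaussha.

chagyaussha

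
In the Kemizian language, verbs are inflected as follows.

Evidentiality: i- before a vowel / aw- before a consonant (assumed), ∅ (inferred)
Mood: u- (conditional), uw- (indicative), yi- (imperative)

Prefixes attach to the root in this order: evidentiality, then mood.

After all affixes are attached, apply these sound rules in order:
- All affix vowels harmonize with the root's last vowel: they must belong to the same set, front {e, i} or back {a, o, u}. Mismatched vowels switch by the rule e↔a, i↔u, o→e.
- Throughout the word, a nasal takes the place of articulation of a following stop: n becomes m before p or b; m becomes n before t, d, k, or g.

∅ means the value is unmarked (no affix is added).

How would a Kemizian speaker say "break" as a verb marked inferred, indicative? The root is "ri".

iwri

evidentiality = inferred: zero marking, form stays ri.
Attach mood indicative uw- → uwri.
Apply vowel harmony: uwri → iwri.
Nasal assimilation: no change.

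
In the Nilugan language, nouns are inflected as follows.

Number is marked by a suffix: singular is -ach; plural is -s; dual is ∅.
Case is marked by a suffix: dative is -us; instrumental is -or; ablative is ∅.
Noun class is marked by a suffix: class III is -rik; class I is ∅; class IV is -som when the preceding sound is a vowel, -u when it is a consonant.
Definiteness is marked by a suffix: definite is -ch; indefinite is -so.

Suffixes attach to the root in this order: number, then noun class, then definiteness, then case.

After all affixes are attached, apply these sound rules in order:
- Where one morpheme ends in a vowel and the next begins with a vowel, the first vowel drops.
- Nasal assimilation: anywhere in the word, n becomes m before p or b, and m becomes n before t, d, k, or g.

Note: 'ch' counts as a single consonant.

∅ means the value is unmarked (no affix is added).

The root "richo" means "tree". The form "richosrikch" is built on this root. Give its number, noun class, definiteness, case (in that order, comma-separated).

Segment: richo-s-rik-ch.
number: -s → plural.
noun class: -rik → class III.
definiteness: -ch → definite.
case: ∅ → ablative.

plural, class III, definite, ablative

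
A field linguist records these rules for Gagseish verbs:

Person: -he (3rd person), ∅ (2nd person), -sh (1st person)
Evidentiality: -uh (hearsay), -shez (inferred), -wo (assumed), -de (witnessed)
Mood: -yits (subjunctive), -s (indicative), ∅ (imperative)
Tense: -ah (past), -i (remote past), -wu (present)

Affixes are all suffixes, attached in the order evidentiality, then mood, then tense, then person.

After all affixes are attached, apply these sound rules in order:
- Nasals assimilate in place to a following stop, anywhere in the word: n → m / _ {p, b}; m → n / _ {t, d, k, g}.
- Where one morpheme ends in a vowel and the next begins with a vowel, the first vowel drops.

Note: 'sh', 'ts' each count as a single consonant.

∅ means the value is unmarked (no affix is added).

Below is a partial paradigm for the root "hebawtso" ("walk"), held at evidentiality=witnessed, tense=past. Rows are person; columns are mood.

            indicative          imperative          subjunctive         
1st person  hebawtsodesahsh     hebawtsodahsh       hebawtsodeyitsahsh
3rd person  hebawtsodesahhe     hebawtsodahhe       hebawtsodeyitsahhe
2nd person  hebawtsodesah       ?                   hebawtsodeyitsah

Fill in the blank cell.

Attach evidentiality witnessed -de → hebawtsode.
mood = imperative: zero marking, form stays hebawtsode.
Attach tense past -ah → hebawtsodeah.
person = 2nd person: zero marking, form stays hebawtsodeah.
Nasal assimilation: no change.
Apply vowel deletion: hebawtsodeah → hebawtsodah.

hebawtsodah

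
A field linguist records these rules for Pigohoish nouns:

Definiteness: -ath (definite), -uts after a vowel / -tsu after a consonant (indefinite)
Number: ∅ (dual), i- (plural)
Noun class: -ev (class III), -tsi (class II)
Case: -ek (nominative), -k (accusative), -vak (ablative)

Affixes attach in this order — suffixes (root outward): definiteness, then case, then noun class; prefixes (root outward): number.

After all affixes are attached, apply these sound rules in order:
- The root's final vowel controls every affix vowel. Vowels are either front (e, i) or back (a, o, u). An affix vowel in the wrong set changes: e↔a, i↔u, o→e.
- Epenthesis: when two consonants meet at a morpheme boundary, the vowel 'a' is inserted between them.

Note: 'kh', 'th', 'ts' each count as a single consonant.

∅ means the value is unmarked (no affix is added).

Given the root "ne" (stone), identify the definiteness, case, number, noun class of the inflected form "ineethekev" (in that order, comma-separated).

Segment: i-ne-ath-ek-ev.
definiteness: -ath → definite.
case: -ek → nominative.
number: i- → plural.
noun class: -ev → class III.

definite, nominative, plural, class III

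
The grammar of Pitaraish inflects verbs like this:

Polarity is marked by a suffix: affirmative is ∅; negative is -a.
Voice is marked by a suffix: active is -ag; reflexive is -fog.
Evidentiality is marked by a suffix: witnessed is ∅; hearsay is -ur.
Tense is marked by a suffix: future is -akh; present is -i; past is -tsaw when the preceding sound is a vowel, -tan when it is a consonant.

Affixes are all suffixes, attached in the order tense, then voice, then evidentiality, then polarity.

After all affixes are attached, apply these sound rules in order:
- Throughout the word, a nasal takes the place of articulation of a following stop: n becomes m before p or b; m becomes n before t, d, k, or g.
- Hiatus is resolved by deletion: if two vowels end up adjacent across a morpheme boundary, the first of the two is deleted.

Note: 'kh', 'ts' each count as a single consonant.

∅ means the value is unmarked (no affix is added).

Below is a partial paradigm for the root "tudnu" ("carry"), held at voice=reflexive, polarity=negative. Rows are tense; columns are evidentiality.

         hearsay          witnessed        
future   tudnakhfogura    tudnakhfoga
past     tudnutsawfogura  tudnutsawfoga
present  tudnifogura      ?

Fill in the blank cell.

tudnifoga

Attach tense present -i → tudnui.
Attach voice reflexive -fog → tudnuifog.
evidentiality = witnessed: zero marking, form stays tudnuifog.
Attach polarity negative -a → tudnuifoga.
Nasal assimilation: no change.
Apply vowel deletion: tudnuifoga → tudnifoga.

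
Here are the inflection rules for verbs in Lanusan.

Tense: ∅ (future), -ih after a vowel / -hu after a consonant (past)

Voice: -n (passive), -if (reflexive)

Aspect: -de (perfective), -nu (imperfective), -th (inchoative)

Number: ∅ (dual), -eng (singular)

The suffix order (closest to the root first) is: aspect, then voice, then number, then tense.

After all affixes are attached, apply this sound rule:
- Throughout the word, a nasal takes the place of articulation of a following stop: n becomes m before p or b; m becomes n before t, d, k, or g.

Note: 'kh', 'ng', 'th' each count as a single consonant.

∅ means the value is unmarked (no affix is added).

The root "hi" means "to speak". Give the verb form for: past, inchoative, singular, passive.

Attach aspect inchoative -th → hith.
Attach voice passive -n → hithn.
Attach number singular -eng → hithneng.
Attach tense past -hu (after consonant 'ng') → hithnenghu.
Nasal assimilation: no change.

hithnenghu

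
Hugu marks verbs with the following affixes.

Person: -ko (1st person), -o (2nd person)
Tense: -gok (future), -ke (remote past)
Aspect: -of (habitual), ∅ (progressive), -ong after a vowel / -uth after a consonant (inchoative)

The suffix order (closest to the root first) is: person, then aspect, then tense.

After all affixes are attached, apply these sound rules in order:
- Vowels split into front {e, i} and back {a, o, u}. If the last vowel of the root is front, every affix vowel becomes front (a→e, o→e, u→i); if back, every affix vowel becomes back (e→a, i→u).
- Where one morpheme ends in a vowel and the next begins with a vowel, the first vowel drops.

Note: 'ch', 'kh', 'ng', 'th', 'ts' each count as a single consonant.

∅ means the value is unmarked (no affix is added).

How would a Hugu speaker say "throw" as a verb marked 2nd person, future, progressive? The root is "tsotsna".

Attach person 2nd person -o → tsotsnao.
aspect = progressive: zero marking, form stays tsotsnao.
Attach tense future -gok → tsotsnaogok.
Vowel harmony: no change.
Apply vowel deletion: tsotsnaogok → tsotsnogok.

tsotsnogok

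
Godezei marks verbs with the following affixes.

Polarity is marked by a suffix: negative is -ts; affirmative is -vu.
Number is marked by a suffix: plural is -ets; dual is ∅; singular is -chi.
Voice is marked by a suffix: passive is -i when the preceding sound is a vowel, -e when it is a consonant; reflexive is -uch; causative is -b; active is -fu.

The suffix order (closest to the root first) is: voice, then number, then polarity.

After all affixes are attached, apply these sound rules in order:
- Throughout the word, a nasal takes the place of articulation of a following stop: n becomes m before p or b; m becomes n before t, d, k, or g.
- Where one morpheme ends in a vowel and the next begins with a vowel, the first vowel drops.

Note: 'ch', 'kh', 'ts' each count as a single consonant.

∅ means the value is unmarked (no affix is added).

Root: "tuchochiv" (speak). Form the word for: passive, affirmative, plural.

tuchochivetsvu

Attach voice passive -e (after consonant 'v') → tuchochive.
Attach number plural -ets → tuchochiveets.
Attach polarity affirmative -vu → tuchochiveetsvu.
Nasal assimilation: no change.
Apply vowel deletion: tuchochiveetsvu → tuchochivetsvu.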